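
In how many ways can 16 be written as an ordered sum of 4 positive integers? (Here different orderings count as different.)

A composition of 16 into 4 positive parts is chosen by placing 3 dividers among the 15 gaps between 16 units: C(15,3) = 455.

455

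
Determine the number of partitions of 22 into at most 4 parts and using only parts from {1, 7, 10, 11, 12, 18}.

Enumerating:
12 + 10
11 + 11
11 + 10 + 1
10 + 10 + 1 + 1
7 + 7 + 7 + 1
That's 5 in total.

5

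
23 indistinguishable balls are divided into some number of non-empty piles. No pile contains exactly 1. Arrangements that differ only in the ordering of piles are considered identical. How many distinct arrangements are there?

253

Enumerating by decreasing first part gives 253 partitions in all.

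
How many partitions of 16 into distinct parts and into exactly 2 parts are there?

7

The partitions of 16 that satisfy the conditions:
15 + 1
14 + 2
13 + 3
12 + 4
11 + 5
10 + 6
9 + 7
That's 7 in total.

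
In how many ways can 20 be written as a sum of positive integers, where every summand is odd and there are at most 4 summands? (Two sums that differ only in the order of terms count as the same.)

Enumerating:
19,1
17,3
17,1,1,1
15,5
15,3,1,1
13,7
13,5,1,1
13,3,3,1
11,9
11,7,1,1
11,5,3,1
11,3,3,3
9,9,1,1
9,7,3,1
9,5,5,1
9,5,3,3
7,7,5,1
7,7,3,3
7,5,5,3
5,5,5,5
Counting gives 20.

20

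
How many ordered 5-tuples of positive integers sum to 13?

A composition of 13 into 5 positive parts is chosen by placing 4 dividers among the 12 gaps between 13 units: C(12,4) = 495.

495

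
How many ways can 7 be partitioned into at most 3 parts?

The partitions of 7 that satisfy the conditions:
7
6+1
5+2
5+1+1
4+3
4+2+1
3+3+1
3+2+2

8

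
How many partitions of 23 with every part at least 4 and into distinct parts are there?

Listing the qualifying partitions of 23:
23
19,4
18,5
17,6
16,7
15,8
14,9
14,5,4
13,10
13,6,4
12,11
12,7,4
12,6,5
11,8,4
11,7,5
10,9,4
10,8,5
10,7,6
9,8,6
8,6,5,4
Counting gives 20.

20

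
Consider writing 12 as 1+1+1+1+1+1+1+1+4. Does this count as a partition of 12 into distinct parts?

No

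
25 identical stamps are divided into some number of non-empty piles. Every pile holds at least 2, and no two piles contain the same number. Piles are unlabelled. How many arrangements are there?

76

Systematic enumeration (by largest part, then next-largest, …) yields 76.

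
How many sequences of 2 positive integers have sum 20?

By stars and bars with positive parts, the count is C(19,1) = 19.

19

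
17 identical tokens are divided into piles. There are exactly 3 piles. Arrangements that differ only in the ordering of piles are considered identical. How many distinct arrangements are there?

24

Enumerating:
15+1+1
14+2+1
13+3+1
13+2+2
12+4+1
12+3+2
11+5+1
11+4+2
11+3+3
10+6+1
10+5+2
10+4+3
9+7+1
9+6+2
9+5+3
9+4+4
8+8+1
8+7+2
8+6+3
8+5+4
7+7+3
7+6+4
7+5+5
6+6+5
That's 24 in total.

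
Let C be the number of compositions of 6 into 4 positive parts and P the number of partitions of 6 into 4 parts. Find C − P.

Ordered (compositions into 4 parts): C(5,3) = 10.
Unordered (partitions into 4 parts): 2.
Difference: 10 − 2 = 8.

8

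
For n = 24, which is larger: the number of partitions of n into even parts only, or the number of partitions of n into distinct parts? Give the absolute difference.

45

Partitions of 24 into even parts only: 77.
Partitions of 24 into distinct parts: 122.
|77 − 122| = 45.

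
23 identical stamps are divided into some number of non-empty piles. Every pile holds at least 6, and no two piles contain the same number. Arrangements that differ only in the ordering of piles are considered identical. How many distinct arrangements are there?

9

They are:
23
17,6
16,7
15,8
14,9
13,10
12,11
10,7,6
9,8,6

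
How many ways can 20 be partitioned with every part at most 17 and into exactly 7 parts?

There are 82 such partitions.

82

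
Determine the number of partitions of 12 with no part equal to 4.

There are too many to list fully; the first 12 (by largest part) are:
12
11, 1
10, 2
10, 1, 1
9, 3
9, 2, 1
9, 1, 1, 1
8, 3, 1
8, 2, 2
8, 2, 1, 1
8, 1, 1, 1, 1
7, 5
…and 43 more, for 55 total.

55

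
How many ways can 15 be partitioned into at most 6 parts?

110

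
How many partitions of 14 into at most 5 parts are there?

There are too many to list fully; the first 12 (by largest part) are:
14
13, 1
12, 2
12, 1, 1
11, 3
11, 2, 1
11, 1, 1, 1
10, 4
10, 3, 1
10, 2, 2
10, 2, 1, 1
10, 1, 1, 1, 1
…and 58 more, for 70 total.

70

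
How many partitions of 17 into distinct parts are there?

A partial list (first 12 by largest part):
17
16+1
15+2
14+3
14+2+1
13+4
13+3+1
12+5
12+4+1
12+3+2
11+6
11+5+1
…and 26 more, for 38 total.

38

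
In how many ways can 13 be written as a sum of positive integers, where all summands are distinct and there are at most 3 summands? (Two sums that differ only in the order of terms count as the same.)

The partitions of 13 that satisfy the conditions:
13
1,12
2,11
3,10
1,2,10
4,9
1,3,9
5,8
1,4,8
2,3,8
6,7
1,5,7
2,4,7
2,5,6
3,4,6
That's 15 in total.

15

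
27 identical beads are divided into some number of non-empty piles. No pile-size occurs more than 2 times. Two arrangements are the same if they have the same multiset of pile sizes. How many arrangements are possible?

A full systematic count gives 731.

731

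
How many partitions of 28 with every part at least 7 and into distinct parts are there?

They are:
28
21+7
20+8
19+9
18+10
17+11
16+12
15+13
13+8+7
12+9+7
11+10+7
11+9+8

12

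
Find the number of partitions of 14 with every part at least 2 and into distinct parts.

12

The partitions of 14 that satisfy the conditions:
14
12+2
11+3
10+4
9+5
9+3+2
8+6
8+4+2
7+5+2
7+4+3
6+5+3
5+4+3+2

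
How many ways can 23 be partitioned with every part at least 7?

Listing the qualifying partitions of 23:
23
16 + 7
15 + 8
14 + 9
13 + 10
12 + 11
9 + 7 + 7
8 + 8 + 7

8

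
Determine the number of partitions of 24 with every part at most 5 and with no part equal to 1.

42

A partial list (first 12 by largest part):
4, 5, 5, 5, 5
2, 2, 5, 5, 5, 5
2, 3, 4, 5, 5, 5
3, 3, 3, 5, 5, 5
2, 2, 2, 3, 5, 5, 5
2, 4, 4, 4, 5, 5
3, 3, 4, 4, 5, 5
2, 2, 2, 4, 4, 5, 5
2, 2, 3, 3, 4, 5, 5
2, 2, 2, 2, 2, 4, 5, 5
2, 3, 3, 3, 3, 5, 5
2, 2, 2, 2, 3, 3, 5, 5
…and 30 more, for 42 total.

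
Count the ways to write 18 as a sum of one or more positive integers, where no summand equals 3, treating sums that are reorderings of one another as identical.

209

Counting exhaustively, 209 partitions satisfy the conditions.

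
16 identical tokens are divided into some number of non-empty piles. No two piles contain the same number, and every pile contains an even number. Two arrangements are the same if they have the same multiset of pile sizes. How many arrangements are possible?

6

Enumerating:
16
14, 2
12, 4
10, 6
10, 4, 2
8, 6, 2
That's 6 in total.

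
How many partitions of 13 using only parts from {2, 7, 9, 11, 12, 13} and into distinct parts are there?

2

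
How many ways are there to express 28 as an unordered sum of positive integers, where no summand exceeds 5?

A full systematic count gives 540.

540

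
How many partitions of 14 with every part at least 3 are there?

Listing the qualifying partitions of 14:
14
11, 3
10, 4
9, 5
8, 6
8, 3, 3
7, 7
7, 4, 3
6, 5, 3
6, 4, 4
5, 5, 4
5, 3, 3, 3
4, 4, 3, 3

13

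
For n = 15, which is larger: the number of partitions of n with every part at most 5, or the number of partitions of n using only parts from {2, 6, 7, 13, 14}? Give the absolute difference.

Partitions of 15 with every part at most 5: 84.
Partitions of 15 using only parts from {2, 6, 7, 13, 14}: 3.
|84 − 3| = 81.

81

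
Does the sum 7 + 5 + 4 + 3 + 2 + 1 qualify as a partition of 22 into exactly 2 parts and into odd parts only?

The parts sum to 22, and the condition 'there are exactly 2 summands' is violated.

No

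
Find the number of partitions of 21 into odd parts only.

76

Enumerating by decreasing first part gives 76 partitions in all.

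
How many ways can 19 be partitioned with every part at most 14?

478

Direct enumeration gives 478 partitions.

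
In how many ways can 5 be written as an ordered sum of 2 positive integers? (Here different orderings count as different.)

4

By stars and bars with positive parts, the count is C(4,1) = 4.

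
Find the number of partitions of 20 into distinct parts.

64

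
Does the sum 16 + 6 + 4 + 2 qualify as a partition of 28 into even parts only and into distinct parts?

Yes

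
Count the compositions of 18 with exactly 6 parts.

6188

Equivalently, choose which 5 of the 17 gaps become plus signs: C(17,5) = 6188.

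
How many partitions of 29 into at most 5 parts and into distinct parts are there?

235

Counting exhaustively, 235 partitions satisfy the conditions.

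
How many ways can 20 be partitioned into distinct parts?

64

There are too many to list fully; the first 12 (by largest part) are:
20
1,19
2,18
3,17
1,2,17
4,16
1,3,16
5,15
1,4,15
2,3,15
6,14
1,5,14
…and 52 more, for 64 total.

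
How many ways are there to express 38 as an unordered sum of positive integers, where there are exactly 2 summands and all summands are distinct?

18

Listing the qualifying partitions of 38:
1 + 37
2 + 36
3 + 35
4 + 34
5 + 33
6 + 32
7 + 31
8 + 30
9 + 29
10 + 28
11 + 27
12 + 26
13 + 25
14 + 24
15 + 23
16 + 22
17 + 21
18 + 20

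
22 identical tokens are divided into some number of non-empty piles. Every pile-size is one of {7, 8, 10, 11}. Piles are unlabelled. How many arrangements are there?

2

Enumerating:
11,11
8,7,7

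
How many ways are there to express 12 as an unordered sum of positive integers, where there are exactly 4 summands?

Enumerating:
9 + 1 + 1 + 1
8 + 2 + 1 + 1
7 + 3 + 1 + 1
7 + 2 + 2 + 1
6 + 4 + 1 + 1
6 + 3 + 2 + 1
6 + 2 + 2 + 2
5 + 5 + 1 + 1
5 + 4 + 2 + 1
5 + 3 + 3 + 1
5 + 3 + 2 + 2
4 + 4 + 3 + 1
4 + 4 + 2 + 2
4 + 3 + 3 + 2
3 + 3 + 3 + 3

15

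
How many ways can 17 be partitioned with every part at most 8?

There are 230 such partitions.

230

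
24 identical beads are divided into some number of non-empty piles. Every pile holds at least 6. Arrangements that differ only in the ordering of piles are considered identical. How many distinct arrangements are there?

The partitions of 24 that satisfy the conditions:
24
18,6
17,7
16,8
15,9
14,10
13,11
12,12
12,6,6
11,7,6
10,8,6
10,7,7
9,9,6
9,8,7
8,8,8
6,6,6,6
That's 16 in total.

16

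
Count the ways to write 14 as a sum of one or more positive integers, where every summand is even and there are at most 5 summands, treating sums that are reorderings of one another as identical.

13

Enumerating:
14
2, 12
4, 10
2, 2, 10
6, 8
2, 4, 8
2, 2, 2, 8
2, 6, 6
4, 4, 6
2, 2, 4, 6
2, 2, 2, 2, 6
2, 4, 4, 4
2, 2, 2, 4, 4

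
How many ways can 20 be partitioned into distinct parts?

A partial list (first 12 by largest part):
20
1, 19
2, 18
3, 17
1, 2, 17
4, 16
1, 3, 16
5, 15
1, 4, 15
2, 3, 15
6, 14
1, 5, 14
…and 52 more, for 64 total.

64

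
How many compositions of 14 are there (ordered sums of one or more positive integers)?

8192

Each of the 13 gaps between 14 units is either a break or not: 2^13 = 8192.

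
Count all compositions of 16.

32768

There are 15 gaps and each independently is a cut or not, giving 2^15 = 32768.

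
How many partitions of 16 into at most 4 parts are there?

There are too many to list fully; the first 12 (by largest part) are:
16
15 + 1
14 + 2
14 + 1 + 1
13 + 3
13 + 2 + 1
13 + 1 + 1 + 1
12 + 4
12 + 3 + 1
12 + 2 + 2
12 + 2 + 1 + 1
11 + 5
…and 52 more, for 64 total.

64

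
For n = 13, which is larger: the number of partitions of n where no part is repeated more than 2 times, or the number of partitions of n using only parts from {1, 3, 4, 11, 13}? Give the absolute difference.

30

Partitions of 13 where no part is repeated more than 2 times: 44.
Partitions of 13 using only parts from {1, 3, 4, 11, 13}: 14.
|44 − 14| = 30.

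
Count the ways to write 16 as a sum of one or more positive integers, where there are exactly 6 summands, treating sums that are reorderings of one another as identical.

35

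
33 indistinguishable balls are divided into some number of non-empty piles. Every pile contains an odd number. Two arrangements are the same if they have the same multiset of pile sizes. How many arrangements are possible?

448

Direct enumeration gives 448 partitions.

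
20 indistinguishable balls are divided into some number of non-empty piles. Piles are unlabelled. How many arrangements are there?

Systematic enumeration (by largest part, then next-largest, …) yields 627.

627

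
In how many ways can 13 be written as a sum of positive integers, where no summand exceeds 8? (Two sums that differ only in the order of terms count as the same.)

A full systematic count gives 89.

89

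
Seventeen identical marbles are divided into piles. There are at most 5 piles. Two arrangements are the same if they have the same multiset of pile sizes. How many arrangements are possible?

Counting exhaustively, 119 partitions satisfy the conditions.

119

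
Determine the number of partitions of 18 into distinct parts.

46

A partial list (first 12 by largest part):
18
1,17
2,16
3,15
1,2,15
4,14
1,3,14
5,13
1,4,13
2,3,13
6,12
1,5,12
…and 34 more, for 46 total.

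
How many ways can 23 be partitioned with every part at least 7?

Enumerating:
23
16,7
15,8
14,9
13,10
12,11
9,7,7
8,8,7

8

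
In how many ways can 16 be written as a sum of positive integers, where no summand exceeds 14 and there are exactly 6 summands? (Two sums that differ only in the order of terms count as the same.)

35

A partial list (first 12 by largest part):
1 + 1 + 1 + 1 + 1 + 11
1 + 1 + 1 + 1 + 2 + 10
1 + 1 + 1 + 1 + 3 + 9
1 + 1 + 1 + 2 + 2 + 9
1 + 1 + 1 + 1 + 4 + 8
1 + 1 + 1 + 2 + 3 + 8
1 + 1 + 2 + 2 + 2 + 8
1 + 1 + 1 + 1 + 5 + 7
1 + 1 + 1 + 2 + 4 + 7
1 + 1 + 1 + 3 + 3 + 7
1 + 1 + 2 + 2 + 3 + 7
1 + 2 + 2 + 2 + 2 + 7
…and 23 more, for 35 total.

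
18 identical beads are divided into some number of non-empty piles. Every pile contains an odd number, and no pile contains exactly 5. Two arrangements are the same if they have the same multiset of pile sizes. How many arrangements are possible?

28

A partial list (first 12 by largest part):
1 + 17
3 + 15
1 + 1 + 1 + 15
1 + 1 + 3 + 13
1 + 1 + 1 + 1 + 1 + 13
7 + 11
1 + 3 + 3 + 11
1 + 1 + 1 + 1 + 3 + 11
1 + 1 + 1 + 1 + 1 + 1 + 1 + 11
9 + 9
1 + 1 + 7 + 9
3 + 3 + 3 + 9
…and 16 more, for 28 total.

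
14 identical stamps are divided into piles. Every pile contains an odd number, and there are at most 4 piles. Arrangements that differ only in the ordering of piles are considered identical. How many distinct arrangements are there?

10

They are:
13, 1
11, 3
11, 1, 1, 1
9, 5
9, 3, 1, 1
7, 7
7, 5, 1, 1
7, 3, 3, 1
5, 5, 3, 1
5, 3, 3, 3
Counting gives 10.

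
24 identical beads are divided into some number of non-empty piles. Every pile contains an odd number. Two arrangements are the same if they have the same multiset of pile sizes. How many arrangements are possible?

122

Direct enumeration gives 122 partitions.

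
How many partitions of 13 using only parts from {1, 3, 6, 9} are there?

They are:
9 + 3 + 1
9 + 1 + 1 + 1 + 1
6 + 6 + 1
6 + 3 + 3 + 1
6 + 3 + 1 + 1 + 1 + 1
6 + 1 + 1 + 1 + 1 + 1 + 1 + 1
3 + 3 + 3 + 3 + 1
3 + 3 + 3 + 1 + 1 + 1 + 1
3 + 3 + 1 + 1 + 1 + 1 + 1 + 1 + 1
3 + 1 + 1 + 1 + 1 + 1 + 1 + 1 + 1 + 1 + 1
1 + 1 + 1 + 1 + 1 + 1 + 1 + 1 + 1 + 1 + 1 + 1 + 1
That's 11 in total.

11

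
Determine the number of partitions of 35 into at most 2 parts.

18

They are:
35
34, 1
33, 2
32, 3
31, 4
30, 5
29, 6
28, 7
27, 8
26, 9
25, 10
24, 11
23, 12
22, 13
21, 14
20, 15
19, 16
18, 17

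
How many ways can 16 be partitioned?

231

Counting exhaustively, 231 partitions satisfy the conditions.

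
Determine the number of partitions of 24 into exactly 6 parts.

Enumerating by decreasing first part gives 199 partitions in all.

199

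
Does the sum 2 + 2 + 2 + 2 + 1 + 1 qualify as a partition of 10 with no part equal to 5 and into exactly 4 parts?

No

The parts sum to 10, and the condition 'there are exactly 4 summands' is violated.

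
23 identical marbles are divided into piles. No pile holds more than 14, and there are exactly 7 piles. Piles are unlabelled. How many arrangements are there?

Enumerating by decreasing first part gives 160 partitions in all.

160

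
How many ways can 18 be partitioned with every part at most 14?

Direct enumeration gives 378 partitions.

378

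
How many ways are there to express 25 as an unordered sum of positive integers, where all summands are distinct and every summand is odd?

Enumerating:
25
21,3,1
19,5,1
17,7,1
17,5,3
15,9,1
15,7,3
13,11,1
13,9,3
13,7,5
11,9,5
9,7,5,3,1
Counting gives 12.

12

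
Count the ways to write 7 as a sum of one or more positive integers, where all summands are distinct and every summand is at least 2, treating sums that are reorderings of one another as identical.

3

They are:
7
2 + 5
3 + 4
Counting gives 3.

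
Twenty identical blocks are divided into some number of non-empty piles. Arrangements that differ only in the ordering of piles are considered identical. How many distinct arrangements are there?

627

Counting exhaustively, 627 partitions satisfy the conditions.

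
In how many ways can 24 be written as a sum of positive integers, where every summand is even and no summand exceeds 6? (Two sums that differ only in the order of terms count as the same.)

19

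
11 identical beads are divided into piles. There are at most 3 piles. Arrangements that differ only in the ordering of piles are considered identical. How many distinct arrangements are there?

Enumerating:
11
10+1
9+2
9+1+1
8+3
8+2+1
7+4
7+3+1
7+2+2
6+5
6+4+1
6+3+2
5+5+1
5+4+2
5+3+3
4+4+3
Counting gives 16.

16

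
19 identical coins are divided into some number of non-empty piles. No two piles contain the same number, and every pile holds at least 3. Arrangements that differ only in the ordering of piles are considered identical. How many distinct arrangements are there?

17

Enumerating:
19
16 + 3
15 + 4
14 + 5
13 + 6
12 + 7
12 + 4 + 3
11 + 8
11 + 5 + 3
10 + 9
10 + 6 + 3
10 + 5 + 4
9 + 7 + 3
9 + 6 + 4
8 + 7 + 4
8 + 6 + 5
7 + 5 + 4 + 3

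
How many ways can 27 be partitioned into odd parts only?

There are 192 such partitions.

192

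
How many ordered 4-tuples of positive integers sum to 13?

220

Place 3 bars in the 12 internal gaps of a row of 13 dots: C(12,3) = 220.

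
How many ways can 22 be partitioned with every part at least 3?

Systematic enumeration (by largest part, then next-largest, …) yields 73.

73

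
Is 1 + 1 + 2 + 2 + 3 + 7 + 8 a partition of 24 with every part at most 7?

No

The parts sum to 24, and the condition 'no summand exceeds 7' is violated.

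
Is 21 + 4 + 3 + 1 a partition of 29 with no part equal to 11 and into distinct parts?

Yes

The parts sum to 29, and the condition 'no summand equals 11' holds; the condition 'all summands are distinct' holds.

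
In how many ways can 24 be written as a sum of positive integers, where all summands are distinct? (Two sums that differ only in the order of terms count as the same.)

122

Counting exhaustively, 122 partitions satisfy the conditions.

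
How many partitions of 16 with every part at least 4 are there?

They are:
16
12, 4
11, 5
10, 6
9, 7
8, 8
8, 4, 4
7, 5, 4
6, 6, 4
6, 5, 5
4, 4, 4, 4
That's 11 in total.

11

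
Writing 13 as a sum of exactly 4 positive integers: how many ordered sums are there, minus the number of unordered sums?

Ordered (compositions into 4 parts): C(12,3) = 220.
Partitions of 13 into exactly 4 parts: 18.
Difference: 220 − 18 = 202.

202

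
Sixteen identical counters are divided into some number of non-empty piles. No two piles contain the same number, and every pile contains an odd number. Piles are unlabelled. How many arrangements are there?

5

They are:
15, 1
13, 3
11, 5
9, 7
7, 5, 3, 1
That's 5 in total.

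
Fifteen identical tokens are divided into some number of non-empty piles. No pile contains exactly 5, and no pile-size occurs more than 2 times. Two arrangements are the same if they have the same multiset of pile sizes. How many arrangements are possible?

49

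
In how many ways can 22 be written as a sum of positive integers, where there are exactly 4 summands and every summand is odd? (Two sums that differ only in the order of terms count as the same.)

Listing the qualifying partitions of 22:
19+1+1+1
17+3+1+1
15+5+1+1
15+3+3+1
13+7+1+1
13+5+3+1
13+3+3+3
11+9+1+1
11+7+3+1
11+5+5+1
11+5+3+3
9+9+3+1
9+7+5+1
9+7+3+3
9+5+5+3
7+7+7+1
7+7+5+3
7+5+5+5

18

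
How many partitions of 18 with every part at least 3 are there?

33

There are too many to list fully; the first 12 (by largest part) are:
18
15+3
14+4
13+5
12+6
12+3+3
11+7
11+4+3
10+8
10+5+3
10+4+4
9+9
…and 21 more, for 33 total.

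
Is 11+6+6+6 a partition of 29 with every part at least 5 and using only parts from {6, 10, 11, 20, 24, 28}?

Yes

The parts sum to 29, and the condition 'every summand is at least 5' holds; the condition 'each summand belongs to {6, 10, 11, 20, 24, 28}' holds.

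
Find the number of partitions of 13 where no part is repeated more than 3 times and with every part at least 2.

They are:
13
11,2
10,3
9,4
9,2,2
8,5
8,3,2
7,6
7,4,2
7,3,3
7,2,2,2
6,5,2
6,4,3
6,3,2,2
5,5,3
5,4,4
5,4,2,2
5,3,3,2
4,4,3,2
4,3,3,3
4,3,2,2,2
3,3,3,2,2

22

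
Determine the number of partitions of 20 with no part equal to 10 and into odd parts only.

A partial list (first 12 by largest part):
19,1
17,3
17,1,1,1
15,5
15,3,1,1
15,1,1,1,1,1
13,7
13,5,1,1
13,3,3,1
13,3,1,1,1,1
13,1,1,1,1,1,1,1
11,9
…and 52 more, for 64 total.

64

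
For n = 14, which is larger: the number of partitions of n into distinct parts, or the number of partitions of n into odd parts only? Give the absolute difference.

Partitions of 14 into distinct parts: 22.
Partitions of 14 into odd parts only: 22.
|22 − 22| = 0.

0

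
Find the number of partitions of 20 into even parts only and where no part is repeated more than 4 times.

There are too many to list fully; the first 12 (by largest part) are:
20
2 + 18
4 + 16
2 + 2 + 16
6 + 14
2 + 4 + 14
2 + 2 + 2 + 14
8 + 12
2 + 6 + 12
4 + 4 + 12
2 + 2 + 4 + 12
2 + 2 + 2 + 2 + 12
…and 22 more, for 34 total.

34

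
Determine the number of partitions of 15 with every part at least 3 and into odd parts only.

They are:
15
9+3+3
7+5+3
5+5+5
3+3+3+3+3
That's 5 in total.

5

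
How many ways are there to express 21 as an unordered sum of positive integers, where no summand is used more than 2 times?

243

Enumerating by decreasing first part gives 243 partitions in all.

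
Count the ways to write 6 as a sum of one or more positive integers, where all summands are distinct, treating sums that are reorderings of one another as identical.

Enumerating:
6
5+1
4+2
3+2+1

4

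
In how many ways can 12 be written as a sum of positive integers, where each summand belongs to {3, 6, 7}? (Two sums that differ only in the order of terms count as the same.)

They are:
6 + 6
6 + 3 + 3
3 + 3 + 3 + 3

3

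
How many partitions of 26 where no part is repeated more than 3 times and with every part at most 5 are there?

There are too many to list fully; the first 12 (by largest part) are:
3, 4, 4, 5, 5, 5
1, 2, 4, 4, 5, 5, 5
1, 1, 1, 4, 4, 5, 5, 5
1, 3, 3, 4, 5, 5, 5
2, 2, 3, 4, 5, 5, 5
1, 1, 2, 3, 4, 5, 5, 5
1, 2, 2, 2, 4, 5, 5, 5
1, 1, 1, 2, 2, 4, 5, 5, 5
2, 3, 3, 3, 5, 5, 5
1, 1, 3, 3, 3, 5, 5, 5
1, 2, 2, 3, 3, 5, 5, 5
1, 1, 1, 2, 3, 3, 5, 5, 5
…and 31 more, for 43 total.

43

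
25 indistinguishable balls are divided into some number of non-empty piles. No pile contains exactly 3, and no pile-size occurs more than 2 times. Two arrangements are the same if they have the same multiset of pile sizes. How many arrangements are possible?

266

Enumerating by decreasing first part gives 266 partitions in all.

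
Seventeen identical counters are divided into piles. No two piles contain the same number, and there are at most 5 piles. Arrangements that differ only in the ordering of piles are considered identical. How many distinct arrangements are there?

A partial list (first 12 by largest part):
17
16+1
15+2
14+3
14+2+1
13+4
13+3+1
12+5
12+4+1
12+3+2
11+6
11+5+1
…and 26 more, for 38 total.

38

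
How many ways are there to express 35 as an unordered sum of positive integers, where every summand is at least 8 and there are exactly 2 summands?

10

The partitions of 35 that satisfy the conditions:
27, 8
26, 9
25, 10
24, 11
23, 12
22, 13
21, 14
20, 15
19, 16
18, 17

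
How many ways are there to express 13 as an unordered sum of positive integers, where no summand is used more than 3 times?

A partial list (first 12 by largest part):
13
12+1
11+2
11+1+1
10+3
10+2+1
10+1+1+1
9+4
9+3+1
9+2+2
9+2+1+1
8+5
…and 52 more, for 64 total.

64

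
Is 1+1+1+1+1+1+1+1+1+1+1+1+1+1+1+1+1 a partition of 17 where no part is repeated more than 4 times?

No

The parts sum to 17, and the condition 'no summand is used more than 4 times' is violated.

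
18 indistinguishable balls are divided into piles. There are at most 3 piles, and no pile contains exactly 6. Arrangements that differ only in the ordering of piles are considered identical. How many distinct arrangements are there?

30

There are too many to list fully; the first 12 (by largest part) are:
18
17 + 1
16 + 2
16 + 1 + 1
15 + 3
15 + 2 + 1
14 + 4
14 + 3 + 1
14 + 2 + 2
13 + 5
13 + 4 + 1
13 + 3 + 2
…and 18 more, for 30 total.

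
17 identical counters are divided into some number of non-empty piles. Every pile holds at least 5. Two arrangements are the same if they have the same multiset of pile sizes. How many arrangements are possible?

The partitions of 17 that satisfy the conditions:
17
5,12
6,11
7,10
8,9
5,5,7
5,6,6
That's 7 in total.

7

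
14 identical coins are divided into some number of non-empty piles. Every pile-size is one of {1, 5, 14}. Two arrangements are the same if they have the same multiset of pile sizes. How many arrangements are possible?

Listing the qualifying partitions of 14:
14
5+5+1+1+1+1
5+1+1+1+1+1+1+1+1+1
1+1+1+1+1+1+1+1+1+1+1+1+1+1
That's 4 in total.

4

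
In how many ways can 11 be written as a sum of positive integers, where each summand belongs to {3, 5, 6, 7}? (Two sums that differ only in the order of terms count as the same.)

Listing the qualifying partitions of 11:
6,5
5,3,3
That's 2 in total.

2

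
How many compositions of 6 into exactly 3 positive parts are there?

10

A composition of 6 into 3 positive parts is chosen by placing 2 dividers among the 5 gaps between 6 units: C(5,2) = 10.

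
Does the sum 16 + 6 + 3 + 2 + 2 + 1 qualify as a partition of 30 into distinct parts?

No

The parts sum to 30, and the condition 'all summands are distinct' is violated.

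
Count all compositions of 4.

8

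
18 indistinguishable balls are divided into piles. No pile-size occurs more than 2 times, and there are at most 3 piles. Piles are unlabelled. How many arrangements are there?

36

A partial list (first 12 by largest part):
18
1 + 17
2 + 16
1 + 1 + 16
3 + 15
1 + 2 + 15
4 + 14
1 + 3 + 14
2 + 2 + 14
5 + 13
1 + 4 + 13
2 + 3 + 13
…and 24 more, for 36 total.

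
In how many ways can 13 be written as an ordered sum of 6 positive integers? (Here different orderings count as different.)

792

A composition of 13 into 6 positive parts is chosen by placing 5 dividers among the 12 gaps between 13 units: C(12,5) = 792.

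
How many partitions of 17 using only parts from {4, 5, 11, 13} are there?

Listing the qualifying partitions of 17:
13 + 4
5 + 4 + 4 + 4

2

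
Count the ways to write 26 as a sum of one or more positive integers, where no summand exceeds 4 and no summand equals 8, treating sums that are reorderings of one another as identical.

Enumerating by decreasing first part gives 206 partitions in all.

206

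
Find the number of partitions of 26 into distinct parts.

There are 165 such partitions.

165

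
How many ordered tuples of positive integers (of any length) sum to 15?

16384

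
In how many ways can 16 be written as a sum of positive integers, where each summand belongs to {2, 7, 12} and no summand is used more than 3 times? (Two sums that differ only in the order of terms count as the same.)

2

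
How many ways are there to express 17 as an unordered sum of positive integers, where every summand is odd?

38

A partial list (first 12 by largest part):
17
15 + 1 + 1
13 + 3 + 1
13 + 1 + 1 + 1 + 1
11 + 5 + 1
11 + 3 + 3
11 + 3 + 1 + 1 + 1
11 + 1 + 1 + 1 + 1 + 1 + 1
9 + 7 + 1
9 + 5 + 3
9 + 5 + 1 + 1 + 1
9 + 3 + 3 + 1 + 1
…and 26 more, for 38 total.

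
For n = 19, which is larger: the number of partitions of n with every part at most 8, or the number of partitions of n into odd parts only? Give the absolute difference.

Partitions of 19 with every part at most 8: 352.
Partitions of 19 into odd parts only: 54.
|352 − 54| = 298.

298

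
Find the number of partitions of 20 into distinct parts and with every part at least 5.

8

The partitions of 20 that satisfy the conditions:
20
15, 5
14, 6
13, 7
12, 8
11, 9
9, 6, 5
8, 7, 5
That's 8 in total.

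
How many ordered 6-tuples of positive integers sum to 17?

Place 5 bars in the 16 internal gaps of a row of 17 dots: C(16,5) = 4368.

4368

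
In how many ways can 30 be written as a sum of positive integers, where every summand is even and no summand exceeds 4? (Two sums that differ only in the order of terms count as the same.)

8

The partitions of 30 that satisfy the conditions:
4,4,4,4,4,4,4,2
4,4,4,4,4,4,2,2,2
4,4,4,4,4,2,2,2,2,2
4,4,4,4,2,2,2,2,2,2,2
4,4,4,2,2,2,2,2,2,2,2,2
4,4,2,2,2,2,2,2,2,2,2,2,2
4,2,2,2,2,2,2,2,2,2,2,2,2,2
2,2,2,2,2,2,2,2,2,2,2,2,2,2,2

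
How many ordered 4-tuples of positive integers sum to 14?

286

Equivalently, choose which 3 of the 13 gaps become plus signs: C(13,3) = 286.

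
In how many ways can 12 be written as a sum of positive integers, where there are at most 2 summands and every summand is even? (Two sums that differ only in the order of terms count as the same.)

Listing the qualifying partitions of 12:
12
10+2
8+4
6+6

4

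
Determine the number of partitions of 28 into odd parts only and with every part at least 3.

A partial list (first 12 by largest part):
3 + 25
5 + 23
7 + 21
9 + 19
3 + 3 + 3 + 19
11 + 17
3 + 3 + 5 + 17
13 + 15
3 + 3 + 7 + 15
3 + 5 + 5 + 15
3 + 3 + 9 + 13
3 + 5 + 7 + 13
…and 18 more, for 30 total.

30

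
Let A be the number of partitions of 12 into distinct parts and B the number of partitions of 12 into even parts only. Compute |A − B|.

4

Partitions of 12 into distinct parts: 15.
Partitions of 12 into even parts only: 11.
|15 − 11| = 4.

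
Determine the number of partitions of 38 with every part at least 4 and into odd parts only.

31

A partial list (first 12 by largest part):
33+5
31+7
29+9
27+11
25+13
23+15
23+5+5+5
21+17
21+7+5+5
19+19
19+9+5+5
19+7+7+5
…and 19 more, for 31 total.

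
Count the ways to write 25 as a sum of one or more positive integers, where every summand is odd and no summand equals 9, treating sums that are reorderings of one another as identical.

110

Counting exhaustively, 110 partitions satisfy the conditions.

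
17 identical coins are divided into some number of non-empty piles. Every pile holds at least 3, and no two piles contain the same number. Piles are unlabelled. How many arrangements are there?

12

They are:
17
14,3
13,4
12,5
11,6
10,7
10,4,3
9,8
9,5,3
8,6,3
8,5,4
7,6,4
Counting gives 12.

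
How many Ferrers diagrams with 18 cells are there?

385

There are 385 such partitions.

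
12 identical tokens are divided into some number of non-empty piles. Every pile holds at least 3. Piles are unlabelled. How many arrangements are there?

The partitions of 12 that satisfy the conditions:
12
9, 3
8, 4
7, 5
6, 6
6, 3, 3
5, 4, 3
4, 4, 4
3, 3, 3, 3

9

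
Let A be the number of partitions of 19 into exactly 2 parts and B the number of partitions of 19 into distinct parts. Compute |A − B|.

Partitions of 19 into exactly 2 parts: 9.
Partitions of 19 into distinct parts: 54.
|9 − 54| = 45.

45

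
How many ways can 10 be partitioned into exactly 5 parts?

Listing the qualifying partitions of 10:
1, 1, 1, 1, 6
1, 1, 1, 2, 5
1, 1, 1, 3, 4
1, 1, 2, 2, 4
1, 1, 2, 3, 3
1, 2, 2, 2, 3
2, 2, 2, 2, 2

7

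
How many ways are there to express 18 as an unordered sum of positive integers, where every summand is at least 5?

9

The partitions of 18 that satisfy the conditions:
18
13 + 5
12 + 6
11 + 7
10 + 8
9 + 9
8 + 5 + 5
7 + 6 + 5
6 + 6 + 6
Counting gives 9.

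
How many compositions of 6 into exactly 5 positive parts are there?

5

Equivalently, choose which 4 of the 5 gaps become plus signs: C(5,4) = 5.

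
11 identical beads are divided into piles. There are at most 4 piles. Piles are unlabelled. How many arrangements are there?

There are too many to list fully; the first 12 (by largest part) are:
11
1,10
2,9
1,1,9
3,8
1,2,8
1,1,1,8
4,7
1,3,7
2,2,7
1,1,2,7
5,6
…and 15 more, for 27 total.

27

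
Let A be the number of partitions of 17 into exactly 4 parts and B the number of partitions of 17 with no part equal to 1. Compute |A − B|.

27

Partitions of 17 into exactly 4 parts: 39.
Partitions of 17 with no part equal to 1: 66.
|39 − 66| = 27.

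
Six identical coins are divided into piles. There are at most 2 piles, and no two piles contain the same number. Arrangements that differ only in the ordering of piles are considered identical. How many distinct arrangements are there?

Enumerating:
6
5, 1
4, 2
That's 3 in total.

3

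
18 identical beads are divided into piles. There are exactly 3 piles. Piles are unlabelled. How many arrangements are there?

27

A partial list (first 12 by largest part):
1,1,16
1,2,15
1,3,14
2,2,14
1,4,13
2,3,13
1,5,12
2,4,12
3,3,12
1,6,11
2,5,11
3,4,11
…and 15 more, for 27 total.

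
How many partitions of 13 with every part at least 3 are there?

The partitions of 13 that satisfy the conditions:
13
3+10
4+9
5+8
6+7
3+3+7
3+4+6
3+5+5
4+4+5
3+3+3+4

10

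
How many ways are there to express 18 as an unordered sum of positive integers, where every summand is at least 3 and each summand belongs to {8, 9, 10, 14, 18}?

3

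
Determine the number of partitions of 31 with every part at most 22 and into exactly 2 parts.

Listing the qualifying partitions of 31:
22 + 9
21 + 10
20 + 11
19 + 12
18 + 13
17 + 14
16 + 15

7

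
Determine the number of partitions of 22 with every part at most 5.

Counting exhaustively, 255 partitions satisfy the conditions.

255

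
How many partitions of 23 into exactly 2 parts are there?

Enumerating:
22+1
21+2
20+3
19+4
18+5
17+6
16+7
15+8
14+9
13+10
12+11

11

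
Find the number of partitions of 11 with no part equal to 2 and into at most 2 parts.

5

They are:
11
1 + 10
3 + 8
4 + 7
5 + 6
That's 5 in total.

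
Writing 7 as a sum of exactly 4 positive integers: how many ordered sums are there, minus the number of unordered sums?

Compositions: C(6,3) = 20.
Partitions of 7 into exactly 4 parts: 3.
Difference: 20 − 3 = 17.

17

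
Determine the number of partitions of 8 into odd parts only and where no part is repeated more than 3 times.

4

Enumerating:
7+1
5+3
5+1+1+1
3+3+1+1
Counting gives 4.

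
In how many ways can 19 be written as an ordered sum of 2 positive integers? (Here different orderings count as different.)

18

Equivalently, choose which 1 of the 18 gaps become plus signs: C(18,1) = 18.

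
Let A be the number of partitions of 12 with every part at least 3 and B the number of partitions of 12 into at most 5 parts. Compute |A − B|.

38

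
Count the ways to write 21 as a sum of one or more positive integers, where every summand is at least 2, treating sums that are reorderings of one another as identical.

Enumerating by decreasing first part gives 165 partitions in all.

165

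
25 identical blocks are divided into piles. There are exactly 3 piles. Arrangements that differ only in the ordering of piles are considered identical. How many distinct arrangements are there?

52

There are too many to list fully; the first 12 (by largest part) are:
1 + 1 + 23
1 + 2 + 22
1 + 3 + 21
2 + 2 + 21
1 + 4 + 20
2 + 3 + 20
1 + 5 + 19
2 + 4 + 19
3 + 3 + 19
1 + 6 + 18
2 + 5 + 18
3 + 4 + 18
…and 40 more, for 52 total.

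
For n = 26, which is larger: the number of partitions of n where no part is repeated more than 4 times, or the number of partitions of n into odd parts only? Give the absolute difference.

Partitions of 26 where no part is repeated more than 4 times: 1414.
Partitions of 26 into odd parts only: 165.
|1414 − 165| = 1249.

1249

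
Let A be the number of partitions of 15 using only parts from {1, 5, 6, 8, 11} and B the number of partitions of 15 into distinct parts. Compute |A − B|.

16

Partitions of 15 using only parts from {1, 5, 6, 8, 11}: 11.
Partitions of 15 into distinct parts: 27.
|11 − 27| = 16.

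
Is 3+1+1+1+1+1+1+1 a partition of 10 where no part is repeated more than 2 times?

The parts sum to 10, and the condition 'no summand is used more than 2 times' is violated.

No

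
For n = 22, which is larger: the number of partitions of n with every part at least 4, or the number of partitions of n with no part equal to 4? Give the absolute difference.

Partitions of 22 with every part at least 4: 34.
Partitions of 22 with no part equal to 4: 617.
|34 − 617| = 583.

583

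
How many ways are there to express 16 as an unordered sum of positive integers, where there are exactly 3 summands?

Enumerating:
14,1,1
13,2,1
12,3,1
12,2,2
11,4,1
11,3,2
10,5,1
10,4,2
10,3,3
9,6,1
9,5,2
9,4,3
8,7,1
8,6,2
8,5,3
8,4,4
7,7,2
7,6,3
7,5,4
6,6,4
6,5,5

21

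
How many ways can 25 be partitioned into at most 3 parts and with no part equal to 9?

A partial list (first 12 by largest part):
25
24,1
23,2
23,1,1
22,3
22,2,1
21,4
21,3,1
21,2,2
20,5
20,4,1
20,3,2
…and 44 more, for 56 total.

56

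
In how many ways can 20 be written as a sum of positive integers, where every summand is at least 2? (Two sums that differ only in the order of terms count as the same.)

137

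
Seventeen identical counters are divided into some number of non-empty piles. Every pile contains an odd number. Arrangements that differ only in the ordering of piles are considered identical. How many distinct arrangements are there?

There are too many to list fully; the first 12 (by largest part) are:
17
15 + 1 + 1
13 + 3 + 1
13 + 1 + 1 + 1 + 1
11 + 5 + 1
11 + 3 + 3
11 + 3 + 1 + 1 + 1
11 + 1 + 1 + 1 + 1 + 1 + 1
9 + 7 + 1
9 + 5 + 3
9 + 5 + 1 + 1 + 1
9 + 3 + 3 + 1 + 1
…and 26 more, for 38 total.

38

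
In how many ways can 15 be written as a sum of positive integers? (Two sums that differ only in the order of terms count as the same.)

176

Systematic enumeration (by largest part, then next-largest, …) yields 176.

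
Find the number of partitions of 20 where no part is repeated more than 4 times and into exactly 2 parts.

10

Listing the qualifying partitions of 20:
19,1
18,2
17,3
16,4
15,5
14,6
13,7
12,8
11,9
10,10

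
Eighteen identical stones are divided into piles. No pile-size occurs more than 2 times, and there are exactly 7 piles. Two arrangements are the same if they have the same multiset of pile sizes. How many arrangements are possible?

Enumerating:
1, 1, 2, 2, 3, 3, 6
1, 1, 2, 2, 3, 4, 5
1, 1, 2, 3, 3, 4, 4
That's 3 in total.

3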